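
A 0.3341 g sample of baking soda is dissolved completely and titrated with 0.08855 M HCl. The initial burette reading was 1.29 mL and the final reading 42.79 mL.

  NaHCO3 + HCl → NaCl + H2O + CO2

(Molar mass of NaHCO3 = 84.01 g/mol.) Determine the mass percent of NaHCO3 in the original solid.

n(HCl) = 0.04150 L × 0.08855 mol/L = 3.675 × 10^-3 mol
n(NaHCO3) = 3.675 × 10^-3 mol (1:1 ratio)
mass of NaHCO3 = 3.675 × 10^-3 × 84.01 g/mol = 0.3087 g
% NaHCO3 = 0.3087 / 0.3341 × 100 = 92.40 %

92.40 %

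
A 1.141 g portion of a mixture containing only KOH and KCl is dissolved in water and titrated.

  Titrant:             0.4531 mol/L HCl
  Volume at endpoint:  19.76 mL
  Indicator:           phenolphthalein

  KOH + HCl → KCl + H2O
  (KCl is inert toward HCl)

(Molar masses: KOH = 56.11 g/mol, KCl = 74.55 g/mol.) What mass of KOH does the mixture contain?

0.5024 g

n(HCl) = 0.01976 × 0.4531 = 8.953 × 10^-3 mol
Let x = n(KOH), y = n(KCl).
Titrant: 1x = 8.953 × 10^-3;  mass: 56.11x + 74.55y = 1.141
Solving, x = 8.953 × 10^-3 mol, y = 8.567 × 10^-3 mol
mass of KOH = 8.953 × 10^-3 × 56.11 = 0.5024 g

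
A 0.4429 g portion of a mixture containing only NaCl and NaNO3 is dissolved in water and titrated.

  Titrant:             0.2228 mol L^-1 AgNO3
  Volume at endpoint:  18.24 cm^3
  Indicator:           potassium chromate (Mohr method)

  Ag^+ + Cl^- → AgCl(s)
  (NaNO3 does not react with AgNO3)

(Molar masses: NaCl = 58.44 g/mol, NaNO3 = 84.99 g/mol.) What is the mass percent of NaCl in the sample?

53.62 %

n(AgNO3) = 0.01824 × 0.2228 = 4.064 × 10^-3 mol
Let x = n(NaCl), y = n(NaNO3).
Titrant: 1x = 4.064 × 10^-3;  mass: 58.44x + 84.99y = 0.4429
Solving, x = 4.064 × 10^-3 mol, y = 2.417 × 10^-3 mol
mass of NaCl = 4.064 × 10^-3 × 58.44 = 0.2375 g
% NaCl = 0.2375 / 0.4429 × 100 = 53.62 %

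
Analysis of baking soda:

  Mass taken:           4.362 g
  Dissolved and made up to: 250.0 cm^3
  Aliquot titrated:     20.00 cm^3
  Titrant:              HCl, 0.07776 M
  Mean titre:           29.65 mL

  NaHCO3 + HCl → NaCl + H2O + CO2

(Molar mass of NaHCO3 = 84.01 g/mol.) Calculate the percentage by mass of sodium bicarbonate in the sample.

55.51 %

n(HCl) per titration = 0.02965 × 0.07776 = 2.306 × 10^-3 mol
n(NaHCO3) in each aliquot = 2.306 × 10^-3 mol (1:1 ratio)
n(NaHCO3) in the whole flask = 2.306 × 10^-3 × 250.0/20.00 = 0.02882 mol
mass of NaHCO3 = 0.02882 × 84.01 = 2.421 g
% NaHCO3 = 2.421 / 4.362 × 100 = 55.51 %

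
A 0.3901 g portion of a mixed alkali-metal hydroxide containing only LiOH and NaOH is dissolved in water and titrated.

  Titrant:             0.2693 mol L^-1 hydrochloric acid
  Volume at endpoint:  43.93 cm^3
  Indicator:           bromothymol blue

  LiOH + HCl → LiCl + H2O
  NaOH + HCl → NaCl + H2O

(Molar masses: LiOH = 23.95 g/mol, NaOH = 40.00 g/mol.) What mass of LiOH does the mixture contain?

n(HCl) = 0.04393 × 0.2693 = 0.01183 mol
Let x = n(LiOH), y = n(NaOH).
Titrant: 1x + 1y = 0.01183;  mass: 23.95x + 40.00y = 0.3901
Solving, x = 5.178 × 10^-3 mol, y = 6.652 × 10^-3 mol
mass of LiOH = 5.178 × 10^-3 × 23.95 = 0.1240 g

0.1240 g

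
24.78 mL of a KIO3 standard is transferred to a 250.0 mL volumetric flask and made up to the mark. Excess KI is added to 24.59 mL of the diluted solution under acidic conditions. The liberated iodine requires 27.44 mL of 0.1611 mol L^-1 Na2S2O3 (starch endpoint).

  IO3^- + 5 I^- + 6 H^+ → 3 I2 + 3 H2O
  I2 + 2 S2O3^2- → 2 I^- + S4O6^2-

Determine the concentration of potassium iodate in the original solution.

0.3023 mol/L

n(S2O3^2-) = 0.02744 × 0.1611 = 4.421 × 10^-3 mol
n(I2) = n(S2O3^2-)/2 = 2.210 × 10^-3 mol
From the 1:3 ratio, n(IO3^-) in the aliquot = 1/3 × 2.210 × 10^-3 = 7.368 × 10^-4 mol
[IO3^-]_dilute = 7.368 × 10^-4 / 0.02459 = 0.02996 mol/L
[IO3^-]_original = 0.02996 × 250.0/24.78 = 0.3023 mol/L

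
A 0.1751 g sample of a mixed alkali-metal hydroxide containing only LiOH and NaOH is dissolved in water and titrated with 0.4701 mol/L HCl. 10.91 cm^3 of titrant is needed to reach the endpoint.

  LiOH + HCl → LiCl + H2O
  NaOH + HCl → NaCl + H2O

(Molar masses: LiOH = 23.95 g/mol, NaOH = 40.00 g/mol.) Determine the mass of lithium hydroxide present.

0.04484 g

n(HCl) = 0.01091 × 0.4701 = 5.129 × 10^-3 mol
Let x = n(LiOH), y = n(NaOH).
Titrant: 1x + 1y = 5.129 × 10^-3;  mass: 23.95x + 40.00y = 0.1751
Solving, x = 1.872 × 10^-3 mol, y = 3.256 × 10^-3 mol
mass of LiOH = 1.872 × 10^-3 × 23.95 = 0.04484 g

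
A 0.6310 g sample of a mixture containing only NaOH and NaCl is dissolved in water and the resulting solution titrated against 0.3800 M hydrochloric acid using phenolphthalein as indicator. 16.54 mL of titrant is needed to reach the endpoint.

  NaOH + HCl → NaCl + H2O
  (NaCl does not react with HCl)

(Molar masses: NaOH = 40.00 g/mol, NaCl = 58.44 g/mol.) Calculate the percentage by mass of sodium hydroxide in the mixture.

39.84 %

n(HCl) = 0.01654 × 0.3800 = 6.285 × 10^-3 mol
Let x = n(NaOH), y = n(NaCl).
Titrant: 1x = 6.285 × 10^-3;  mass: 40.00x + 58.44y = 0.6310
Solving, x = 6.285 × 10^-3 mol, y = 6.495 × 10^-3 mol
mass of NaOH = 6.285 × 10^-3 × 40.00 = 0.2514 g
% NaOH = 0.2514 / 0.6310 × 100 = 39.84 %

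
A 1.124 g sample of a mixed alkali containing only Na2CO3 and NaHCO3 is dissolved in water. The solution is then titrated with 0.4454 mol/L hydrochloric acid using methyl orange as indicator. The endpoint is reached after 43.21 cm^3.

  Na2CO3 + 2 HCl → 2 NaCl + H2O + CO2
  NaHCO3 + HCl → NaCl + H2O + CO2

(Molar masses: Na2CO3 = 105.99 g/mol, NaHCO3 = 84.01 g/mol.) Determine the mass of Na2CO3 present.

0.8421 g

n(HCl) = 0.04321 × 0.4454 = 0.01925 mol
Let x = n(Na2CO3), y = n(NaHCO3).
Titrant: 2x + 1y = 0.01925;  mass: 105.99x + 84.01y = 1.124
Solving, x = 7.945 × 10^-3 mol, y = 3.356 × 10^-3 mol
mass of Na2CO3 = 7.945 × 10^-3 × 105.99 = 0.8421 g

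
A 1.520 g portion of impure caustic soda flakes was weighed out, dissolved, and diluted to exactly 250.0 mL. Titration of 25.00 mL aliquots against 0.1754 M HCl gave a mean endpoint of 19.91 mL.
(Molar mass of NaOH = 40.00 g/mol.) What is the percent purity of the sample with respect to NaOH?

NaOH + HCl → NaCl + H2O
n(HCl) per titration = 0.01991 × 0.1754 = 3.492 × 10^-3 mol
n(NaOH) in each aliquot = 3.492 × 10^-3 mol (1:1 ratio)
n(NaOH) in the whole flask = 3.492 × 10^-3 × 250.0/25.00 = 0.03492 mol
mass of NaOH = 0.03492 × 40.00 = 1.397 g
% NaOH = 1.397 / 1.520 × 100 = 91.90 %

91.90 %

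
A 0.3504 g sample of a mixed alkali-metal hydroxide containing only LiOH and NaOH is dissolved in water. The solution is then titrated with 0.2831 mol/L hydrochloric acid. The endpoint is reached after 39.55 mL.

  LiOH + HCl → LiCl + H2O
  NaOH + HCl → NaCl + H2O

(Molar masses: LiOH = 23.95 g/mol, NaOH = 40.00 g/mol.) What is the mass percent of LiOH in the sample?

n(HCl) = 0.03955 × 0.2831 = 0.01120 mol
Let x = n(LiOH), y = n(NaOH).
Titrant: 1x + 1y = 0.01120;  mass: 23.95x + 40.00y = 0.3504
Solving, x = 6.073 × 10^-3 mol, y = 5.124 × 10^-3 mol
mass of LiOH = 6.073 × 10^-3 × 23.95 = 0.1454 g
% LiOH = 0.1454 / 0.3504 × 100 = 41.51 %

41.51 %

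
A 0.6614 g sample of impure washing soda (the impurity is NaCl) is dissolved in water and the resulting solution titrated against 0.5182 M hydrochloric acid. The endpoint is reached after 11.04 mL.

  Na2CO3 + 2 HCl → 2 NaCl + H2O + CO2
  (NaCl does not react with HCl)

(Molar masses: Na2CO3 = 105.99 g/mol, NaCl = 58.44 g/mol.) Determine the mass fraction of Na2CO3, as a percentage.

n(HCl) = 0.01104 × 0.5182 = 5.721 × 10^-3 mol
Let x = n(Na2CO3), y = n(NaCl).
Titrant: 2x = 5.721 × 10^-3;  mass: 105.99x + 58.44y = 0.6614
Solving, x = 2.860 × 10^-3 mol, y = 6.130 × 10^-3 mol
mass of Na2CO3 = 2.860 × 10^-3 × 105.99 = 0.3032 g
% Na2CO3 = 0.3032 / 0.6614 × 100 = 45.84 %

45.84 %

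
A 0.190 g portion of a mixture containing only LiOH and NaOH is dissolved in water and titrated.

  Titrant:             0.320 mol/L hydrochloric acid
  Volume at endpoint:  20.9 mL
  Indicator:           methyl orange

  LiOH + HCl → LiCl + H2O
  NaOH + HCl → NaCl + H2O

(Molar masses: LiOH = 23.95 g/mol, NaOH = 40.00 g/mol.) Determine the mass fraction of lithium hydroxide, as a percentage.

n(HCl) = 0.0209 × 0.320 = 6.69 × 10^-3 mol
Let x = n(LiOH), y = n(NaOH).
Titrant: 1x + 1y = 6.69 × 10^-3;  mass: 23.95x + 40.00y = 0.190
Solving, x = 4.83 × 10^-3 mol, y = 1.86 × 10^-3 mol
mass of LiOH = 4.83 × 10^-3 × 23.95 = 0.116 g
% LiOH = 0.116 / 0.190 × 100 = 60.9 %

60.9 %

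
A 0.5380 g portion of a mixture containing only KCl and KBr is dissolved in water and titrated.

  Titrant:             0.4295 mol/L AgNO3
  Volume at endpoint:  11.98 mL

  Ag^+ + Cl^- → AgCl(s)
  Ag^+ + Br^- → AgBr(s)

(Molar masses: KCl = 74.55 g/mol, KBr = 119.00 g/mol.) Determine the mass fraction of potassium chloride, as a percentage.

23.16 %

n(AgNO3) = 0.01198 × 0.4295 = 5.145 × 10^-3 mol
Let x = n(KCl), y = n(KBr).
Titrant: 1x + 1y = 5.145 × 10^-3;  mass: 74.55x + 119.00y = 0.5380
Solving, x = 1.672 × 10^-3 mol, y = 3.474 × 10^-3 mol
mass of KCl = 1.672 × 10^-3 × 74.55 = 0.1246 g
% KCl = 0.1246 / 0.5380 × 100 = 23.16 %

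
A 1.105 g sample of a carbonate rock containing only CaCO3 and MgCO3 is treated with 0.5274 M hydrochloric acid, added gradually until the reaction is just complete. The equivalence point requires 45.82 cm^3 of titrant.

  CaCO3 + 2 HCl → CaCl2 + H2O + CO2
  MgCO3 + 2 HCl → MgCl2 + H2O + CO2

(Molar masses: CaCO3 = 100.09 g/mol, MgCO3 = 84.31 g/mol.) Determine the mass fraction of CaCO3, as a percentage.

49.54 %

n(HCl) = 0.04582 × 0.5274 = 0.02417 mol
Let x = n(CaCO3), y = n(MgCO3).
Titrant: 2x + 2y = 0.02417;  mass: 100.09x + 84.31y = 1.105
Solving, x = 5.469 × 10^-3 mol, y = 6.613 × 10^-3 mol
mass of CaCO3 = 5.469 × 10^-3 × 100.09 = 0.5474 g
% CaCO3 = 0.5474 / 1.105 × 100 = 49.54 %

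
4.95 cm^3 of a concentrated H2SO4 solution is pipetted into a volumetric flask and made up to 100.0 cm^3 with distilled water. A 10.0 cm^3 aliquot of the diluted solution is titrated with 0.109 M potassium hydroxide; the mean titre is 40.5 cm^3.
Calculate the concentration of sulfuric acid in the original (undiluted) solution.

4.46 M

H2SO4 + 2 KOH → K2SO4 + 2 H2O
n(KOH) = 0.0405 × 0.109 = 4.41 × 10^-3 mol
From the 1:2 ratio, n(H2SO4) in the aliquot = 1/2 × 4.41 × 10^-3 = 2.21 × 10^-3 mol
[H2SO4]_dilute = 2.21 × 10^-3 / 0.0100 = 0.221 mol/L
Dilution factor = 100.0 / 4.95 = 20.20
[H2SO4]_stock = 0.221 × 20.20 = 4.46 mol/L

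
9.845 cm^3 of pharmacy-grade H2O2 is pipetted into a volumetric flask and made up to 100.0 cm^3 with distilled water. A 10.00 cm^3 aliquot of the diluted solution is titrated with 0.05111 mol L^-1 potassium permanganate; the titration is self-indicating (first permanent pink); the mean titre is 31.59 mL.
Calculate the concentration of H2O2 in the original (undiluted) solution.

4.100 mol/L

2 MnO4^- + 5 H2O2 + 6 H^+ → 2 Mn^2+ + 5 O2 + 8 H2O
n(KMnO4) = 0.03159 × 0.05111 = 1.615 × 10^-3 mol
From the 5:2 ratio, n(H2O2) in the aliquot = 5/2 × 1.615 × 10^-3 = 4.036 × 10^-3 mol
[H2O2]_dilute = 4.036 × 10^-3 / 0.01000 = 0.4036 mol/L
Dilution factor = 100.0 / 9.845 = 10.16
[H2O2]_stock = 0.4036 × 10.16 = 4.100 mol/L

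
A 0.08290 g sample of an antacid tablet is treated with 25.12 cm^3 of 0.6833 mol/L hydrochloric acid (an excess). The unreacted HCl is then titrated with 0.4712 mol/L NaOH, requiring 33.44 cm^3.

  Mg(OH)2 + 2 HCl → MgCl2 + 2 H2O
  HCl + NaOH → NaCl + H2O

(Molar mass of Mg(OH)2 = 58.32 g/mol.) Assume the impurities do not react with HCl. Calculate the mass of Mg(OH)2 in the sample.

n(HCl) added = 0.02512 × 0.6833 = 0.01716 mol
n(NaOH) used in back-titration = 0.03344 × 0.4712 = 0.01576 mol
n(HCl) left over = 0.01576 mol (1:1 ratio)
n(HCl) consumed by analyte = 0.01716 − 0.01576 = 1.408 × 10^-3 mol
From the 1:2 ratio, n(Mg(OH)2) = 1/2 × 1.408 × 10^-3 = 7.038 × 10^-4 mol
mass of Mg(OH)2 = 7.038 × 10^-4 × 58.32 = 0.04104 g

0.04104 g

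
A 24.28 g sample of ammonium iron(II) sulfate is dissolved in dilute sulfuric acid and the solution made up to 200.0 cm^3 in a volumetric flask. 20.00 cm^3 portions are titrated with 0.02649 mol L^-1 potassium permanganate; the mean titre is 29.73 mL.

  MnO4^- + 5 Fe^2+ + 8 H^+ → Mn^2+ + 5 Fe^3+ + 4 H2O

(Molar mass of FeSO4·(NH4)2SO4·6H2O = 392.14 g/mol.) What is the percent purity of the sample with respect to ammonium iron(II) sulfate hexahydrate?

n(KMnO4) per titration = 0.02973 × 0.02649 = 7.875 × 10^-4 mol
From the 5:1 ratio, n(FeSO4·(NH4)2SO4·6H2O) in each aliquot = 5/1 × 7.875 × 10^-4 = 3.938 × 10^-3 mol
n(FeSO4·(NH4)2SO4·6H2O) in the whole flask = 3.938 × 10^-3 × 200.0/20.00 = 0.03938 mol
mass of FeSO4·(NH4)2SO4·6H2O = 0.03938 × 392.14 = 15.44 g
% FeSO4·(NH4)2SO4·6H2O = 15.44 / 24.28 × 100 = 63.60 %

63.60 %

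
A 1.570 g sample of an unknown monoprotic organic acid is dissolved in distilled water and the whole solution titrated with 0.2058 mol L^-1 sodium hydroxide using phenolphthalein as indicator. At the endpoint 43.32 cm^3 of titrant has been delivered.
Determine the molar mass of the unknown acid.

n(NaOH) = 0.04332 L × 0.2058 mol/L = 8.915 × 10^-3 mol
n(HA) = 8.915 × 10^-3 mol (1:1 ratio)
M = m / n = 1.570 g / 8.915 × 10^-3 mol = 176.1 g/mol

176.1 g/mol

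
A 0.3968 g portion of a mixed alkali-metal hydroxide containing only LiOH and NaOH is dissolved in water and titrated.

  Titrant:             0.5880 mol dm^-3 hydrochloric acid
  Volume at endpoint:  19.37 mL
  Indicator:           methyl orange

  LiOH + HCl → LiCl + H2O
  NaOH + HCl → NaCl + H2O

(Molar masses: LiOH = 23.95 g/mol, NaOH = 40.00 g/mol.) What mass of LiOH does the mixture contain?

0.08772 g

n(HCl) = 0.01937 × 0.5880 = 0.01139 mol
Let x = n(LiOH), y = n(NaOH).
Titrant: 1x + 1y = 0.01139;  mass: 23.95x + 40.00y = 0.3968
Solving, x = 3.662 × 10^-3 mol, y = 7.727 × 10^-3 mol
mass of LiOH = 3.662 × 10^-3 × 23.95 = 0.08772 g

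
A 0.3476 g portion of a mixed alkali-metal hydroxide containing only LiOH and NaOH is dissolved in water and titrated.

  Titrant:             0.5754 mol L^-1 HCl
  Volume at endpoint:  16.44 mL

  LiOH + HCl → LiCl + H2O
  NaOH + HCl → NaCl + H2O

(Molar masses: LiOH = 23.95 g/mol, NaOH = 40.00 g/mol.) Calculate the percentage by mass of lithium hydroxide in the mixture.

13.21 %

n(HCl) = 0.01644 × 0.5754 = 9.460 × 10^-3 mol
Let x = n(LiOH), y = n(NaOH).
Titrant: 1x + 1y = 9.460 × 10^-3;  mass: 23.95x + 40.00y = 0.3476
Solving, x = 1.918 × 10^-3 mol, y = 7.542 × 10^-3 mol
mass of LiOH = 1.918 × 10^-3 × 23.95 = 0.04593 g
% LiOH = 0.04593 / 0.3476 × 100 = 13.21 %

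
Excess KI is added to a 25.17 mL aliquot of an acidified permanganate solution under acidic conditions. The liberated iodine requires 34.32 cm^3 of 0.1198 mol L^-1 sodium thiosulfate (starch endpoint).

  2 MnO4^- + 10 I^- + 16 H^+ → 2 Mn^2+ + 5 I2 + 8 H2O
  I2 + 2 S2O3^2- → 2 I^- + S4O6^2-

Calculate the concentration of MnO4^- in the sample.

n(S2O3^2-) = 0.03432 × 0.1198 = 4.112 × 10^-3 mol
n(I2) = n(S2O3^2-)/2 = 2.056 × 10^-3 mol
From the 2:5 ratio, n(MnO4^-) in the aliquot = 2/5 × 2.056 × 10^-3 = 8.223 × 10^-4 mol
[MnO4^-] = 8.223 × 10^-4 / 0.02517 = 0.03267 mol/L

0.03267 mol/L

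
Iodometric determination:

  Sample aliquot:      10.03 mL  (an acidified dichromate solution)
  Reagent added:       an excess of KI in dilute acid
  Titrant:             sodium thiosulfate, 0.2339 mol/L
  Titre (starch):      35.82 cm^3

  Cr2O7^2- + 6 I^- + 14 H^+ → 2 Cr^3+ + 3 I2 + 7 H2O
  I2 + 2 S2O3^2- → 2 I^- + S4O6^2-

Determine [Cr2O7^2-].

0.1392 mol/L

n(S2O3^2-) = 0.03582 × 0.2339 = 8.378 × 10^-3 mol
n(I2) = n(S2O3^2-)/2 = 4.189 × 10^-3 mol
From the 1:3 ratio, n(Cr2O7^2-) in the aliquot = 1/3 × 4.189 × 10^-3 = 1.396 × 10^-3 mol
[Cr2O7^2-] = 1.396 × 10^-3 / 0.01003 = 0.1392 mol/L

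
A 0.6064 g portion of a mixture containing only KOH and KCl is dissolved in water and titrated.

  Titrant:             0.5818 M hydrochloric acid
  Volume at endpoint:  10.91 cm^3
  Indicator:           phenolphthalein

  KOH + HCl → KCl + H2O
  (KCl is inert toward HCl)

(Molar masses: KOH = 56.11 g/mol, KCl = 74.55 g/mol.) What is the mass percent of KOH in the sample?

58.73 %

n(HCl) = 0.01091 × 0.5818 = 6.347 × 10^-3 mol
Let x = n(KOH), y = n(KCl).
Titrant: 1x = 6.347 × 10^-3;  mass: 56.11x + 74.55y = 0.6064
Solving, x = 6.347 × 10^-3 mol, y = 3.357 × 10^-3 mol
mass of KOH = 6.347 × 10^-3 × 56.11 = 0.3562 g
% KOH = 0.3562 / 0.6064 × 100 = 58.73 %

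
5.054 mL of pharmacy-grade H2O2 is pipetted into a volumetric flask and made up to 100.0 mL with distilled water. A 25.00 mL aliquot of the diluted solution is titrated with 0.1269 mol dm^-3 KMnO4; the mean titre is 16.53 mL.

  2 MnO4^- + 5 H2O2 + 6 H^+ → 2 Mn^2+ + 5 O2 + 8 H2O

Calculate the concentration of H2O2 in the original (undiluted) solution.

n(KMnO4) = 0.01653 × 0.1269 = 2.098 × 10^-3 mol
From the 5:2 ratio, n(H2O2) in the aliquot = 5/2 × 2.098 × 10^-3 = 5.244 × 10^-3 mol
[H2O2]_dilute = 5.244 × 10^-3 / 0.02500 = 0.2098 mol/L
Dilution factor = 100.0 / 5.054 = 19.79
[H2O2]_stock = 0.2098 × 19.79 = 4.150 mol/L

4.150 mol/L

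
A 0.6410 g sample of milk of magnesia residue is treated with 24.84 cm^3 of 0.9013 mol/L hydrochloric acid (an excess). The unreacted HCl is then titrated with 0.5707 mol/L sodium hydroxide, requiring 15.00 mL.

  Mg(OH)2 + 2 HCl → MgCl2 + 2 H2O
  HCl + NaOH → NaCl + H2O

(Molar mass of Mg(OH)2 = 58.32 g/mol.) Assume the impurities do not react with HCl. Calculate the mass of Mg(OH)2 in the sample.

0.4032 g

n(HCl) added = 0.02484 × 0.9013 = 0.02239 mol
n(NaOH) used in back-titration = 0.01500 × 0.5707 = 8.560 × 10^-3 mol
n(HCl) left over = 8.560 × 10^-3 mol (1:1 ratio)
n(HCl) consumed by analyte = 0.02239 − 8.560 × 10^-3 = 0.01383 mol
From the 1:2 ratio, n(Mg(OH)2) = 1/2 × 0.01383 = 6.914 × 10^-3 mol
mass of Mg(OH)2 = 6.914 × 10^-3 × 58.32 = 0.4032 g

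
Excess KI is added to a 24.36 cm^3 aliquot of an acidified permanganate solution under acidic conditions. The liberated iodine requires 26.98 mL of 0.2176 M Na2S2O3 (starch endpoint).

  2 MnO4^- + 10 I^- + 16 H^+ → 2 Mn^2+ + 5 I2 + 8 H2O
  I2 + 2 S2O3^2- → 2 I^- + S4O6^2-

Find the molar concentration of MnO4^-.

0.04820 M

n(S2O3^2-) = 0.02698 × 0.2176 = 5.871 × 10^-3 mol
n(I2) = n(S2O3^2-)/2 = 2.935 × 10^-3 mol
From the 2:5 ratio, n(MnO4^-) in the aliquot = 2/5 × 2.935 × 10^-3 = 1.174 × 10^-3 mol
[MnO4^-] = 1.174 × 10^-3 / 0.02436 = 0.04820 mol/L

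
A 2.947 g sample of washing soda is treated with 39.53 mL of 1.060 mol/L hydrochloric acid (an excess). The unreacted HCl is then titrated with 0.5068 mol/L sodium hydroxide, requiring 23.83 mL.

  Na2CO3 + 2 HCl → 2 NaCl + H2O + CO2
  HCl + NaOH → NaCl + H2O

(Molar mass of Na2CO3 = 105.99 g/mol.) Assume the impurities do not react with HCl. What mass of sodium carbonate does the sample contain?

n(HCl) added = 0.03953 × 1.060 = 0.04190 mol
n(NaOH) used in back-titration = 0.02383 × 0.5068 = 0.01208 mol
n(HCl) left over = 0.01208 mol (1:1 ratio)
n(HCl) consumed by analyte = 0.04190 − 0.01208 = 0.02982 mol
From the 1:2 ratio, n(Na2CO3) = 1/2 × 0.02982 = 0.01491 mol
mass of Na2CO3 = 0.01491 × 105.99 = 1.581 g

1.581 g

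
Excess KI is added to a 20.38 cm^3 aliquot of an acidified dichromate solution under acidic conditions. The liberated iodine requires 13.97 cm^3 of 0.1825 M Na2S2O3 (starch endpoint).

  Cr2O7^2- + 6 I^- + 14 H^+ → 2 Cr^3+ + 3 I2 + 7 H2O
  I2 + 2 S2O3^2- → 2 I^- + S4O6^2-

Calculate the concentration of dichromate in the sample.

0.02085 M

n(S2O3^2-) = 0.01397 × 0.1825 = 2.550 × 10^-3 mol
n(I2) = n(S2O3^2-)/2 = 1.275 × 10^-3 mol
From the 1:3 ratio, n(Cr2O7^2-) in the aliquot = 1/3 × 1.275 × 10^-3 = 4.249 × 10^-4 mol
[Cr2O7^2-] = 4.249 × 10^-4 / 0.02038 = 0.02085 mol/L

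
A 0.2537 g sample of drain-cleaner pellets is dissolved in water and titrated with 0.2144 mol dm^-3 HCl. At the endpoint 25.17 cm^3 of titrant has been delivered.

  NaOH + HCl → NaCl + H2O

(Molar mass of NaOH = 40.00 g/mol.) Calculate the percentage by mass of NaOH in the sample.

n(HCl) = 0.02517 L × 0.2144 mol/L = 5.396 × 10^-3 mol
n(NaOH) = 5.396 × 10^-3 mol (1:1 ratio)
mass of NaOH = 5.396 × 10^-3 × 40.00 g/mol = 0.2159 g
% NaOH = 0.2159 / 0.2537 × 100 = 85.08 %

85.08 %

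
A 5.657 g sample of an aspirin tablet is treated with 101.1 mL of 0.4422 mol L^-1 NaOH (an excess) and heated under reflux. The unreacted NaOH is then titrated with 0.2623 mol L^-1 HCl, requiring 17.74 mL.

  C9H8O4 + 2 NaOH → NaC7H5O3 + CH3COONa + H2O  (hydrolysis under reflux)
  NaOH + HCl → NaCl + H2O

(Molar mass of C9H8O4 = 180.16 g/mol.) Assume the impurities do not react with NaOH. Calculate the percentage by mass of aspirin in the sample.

63.78 %

n(NaOH) added = 0.1011 × 0.4422 = 0.04471 mol
n(HCl) used in back-titration = 0.01774 × 0.2623 = 4.653 × 10^-3 mol
n(NaOH) left over = 4.653 × 10^-3 mol (1:1 ratio)
n(NaOH) consumed by analyte = 0.04471 − 4.653 × 10^-3 = 0.04005 mol
From the 1:2 ratio, n(C9H8O4) = 1/2 × 0.04005 = 0.02003 mol
mass of C9H8O4 = 0.02003 × 180.16 = 3.608 g
% C9H8O4 = 3.608 / 5.657 × 100 = 63.78 %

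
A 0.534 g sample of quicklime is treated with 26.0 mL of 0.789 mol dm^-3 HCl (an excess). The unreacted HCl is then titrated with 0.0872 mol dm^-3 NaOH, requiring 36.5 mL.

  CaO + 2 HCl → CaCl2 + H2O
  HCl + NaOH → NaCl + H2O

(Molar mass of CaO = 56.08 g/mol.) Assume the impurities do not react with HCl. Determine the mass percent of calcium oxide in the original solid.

91.0 %

n(HCl) added = 0.0260 × 0.789 = 0.0205 mol
n(NaOH) used in back-titration = 0.0365 × 0.0872 = 3.18 × 10^-3 mol
n(HCl) left over = 3.18 × 10^-3 mol (1:1 ratio)
n(HCl) consumed by analyte = 0.0205 − 3.18 × 10^-3 = 0.0173 mol
From the 1:2 ratio, n(CaO) = 1/2 × 0.0173 = 8.67 × 10^-3 mol
mass of CaO = 8.67 × 10^-3 × 56.08 = 0.486 g
% CaO = 0.486 / 0.534 × 100 = 91.0 %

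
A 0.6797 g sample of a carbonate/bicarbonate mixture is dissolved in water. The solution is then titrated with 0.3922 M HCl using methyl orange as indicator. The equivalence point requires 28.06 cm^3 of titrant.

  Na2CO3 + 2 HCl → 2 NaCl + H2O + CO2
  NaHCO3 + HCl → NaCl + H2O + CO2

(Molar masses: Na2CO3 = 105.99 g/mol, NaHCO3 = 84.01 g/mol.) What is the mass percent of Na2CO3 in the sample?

n(HCl) = 0.02806 × 0.3922 = 0.01101 mol
Let x = n(Na2CO3), y = n(NaHCO3).
Titrant: 2x + 1y = 0.01101;  mass: 105.99x + 84.01y = 0.6797
Solving, x = 3.947 × 10^-3 mol, y = 3.111 × 10^-3 mol
mass of Na2CO3 = 3.947 × 10^-3 × 105.99 = 0.4184 g
% Na2CO3 = 0.4184 / 0.6797 × 100 = 61.55 %

61.55 %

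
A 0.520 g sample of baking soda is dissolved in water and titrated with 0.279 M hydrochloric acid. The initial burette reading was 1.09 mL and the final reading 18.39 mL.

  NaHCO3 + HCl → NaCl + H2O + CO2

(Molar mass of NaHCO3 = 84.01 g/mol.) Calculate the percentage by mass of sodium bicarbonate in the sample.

78.0 %

n(HCl) = 0.0173 L × 0.279 mol/L = 4.83 × 10^-3 mol
n(NaHCO3) = 4.83 × 10^-3 mol (1:1 ratio)
mass of NaHCO3 = 4.83 × 10^-3 × 84.01 g/mol = 0.405 g
% NaHCO3 = 0.405 / 0.520 × 100 = 78.0 %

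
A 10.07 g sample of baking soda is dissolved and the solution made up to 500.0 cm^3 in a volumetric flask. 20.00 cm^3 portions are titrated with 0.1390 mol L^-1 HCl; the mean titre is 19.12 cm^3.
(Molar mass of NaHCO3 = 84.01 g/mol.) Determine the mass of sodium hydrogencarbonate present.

NaHCO3 + HCl → NaCl + H2O + CO2
n(HCl) per titration = 0.01912 × 0.1390 = 2.658 × 10^-3 mol
n(NaHCO3) in each aliquot = 2.658 × 10^-3 mol (1:1 ratio)
n(NaHCO3) in the whole flask = 2.658 × 10^-3 × 500.0/20.00 = 0.06644 mol
mass of NaHCO3 = 0.06644 × 84.01 = 5.582 g

5.582 g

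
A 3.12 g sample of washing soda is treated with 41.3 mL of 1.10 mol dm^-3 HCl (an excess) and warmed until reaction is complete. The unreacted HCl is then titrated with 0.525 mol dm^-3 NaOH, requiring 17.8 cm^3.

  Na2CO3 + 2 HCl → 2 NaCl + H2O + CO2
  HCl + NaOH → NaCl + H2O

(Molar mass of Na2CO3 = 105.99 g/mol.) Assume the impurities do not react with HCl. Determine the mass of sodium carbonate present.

1.91 g

n(HCl) added = 0.0413 × 1.10 = 0.0454 mol
n(NaOH) used in back-titration = 0.0178 × 0.525 = 9.35 × 10^-3 mol
n(HCl) left over = 9.35 × 10^-3 mol (1:1 ratio)
n(HCl) consumed by analyte = 0.0454 − 9.35 × 10^-3 = 0.0361 mol
From the 1:2 ratio, n(Na2CO3) = 1/2 × 0.0361 = 0.0180 mol
mass of Na2CO3 = 0.0180 × 105.99 = 1.91 g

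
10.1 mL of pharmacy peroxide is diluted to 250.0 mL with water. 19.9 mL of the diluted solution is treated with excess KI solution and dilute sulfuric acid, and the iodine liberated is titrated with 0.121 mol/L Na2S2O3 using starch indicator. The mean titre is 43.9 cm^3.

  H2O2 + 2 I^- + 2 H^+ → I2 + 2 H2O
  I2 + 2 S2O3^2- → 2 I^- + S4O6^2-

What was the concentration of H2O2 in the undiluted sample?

n(S2O3^2-) = 0.0439 × 0.121 = 5.31 × 10^-3 mol
n(I2) = n(S2O3^2-)/2 = 2.66 × 10^-3 mol
n(H2O2) in the aliquot = 2.66 × 10^-3 mol (1:1 ratio)
[H2O2]_dilute = 2.66 × 10^-3 / 0.0199 = 0.133 mol/L
[H2O2]_original = 0.133 × 250.0/10.1 = 3.30 mol/L

3.30 mol/L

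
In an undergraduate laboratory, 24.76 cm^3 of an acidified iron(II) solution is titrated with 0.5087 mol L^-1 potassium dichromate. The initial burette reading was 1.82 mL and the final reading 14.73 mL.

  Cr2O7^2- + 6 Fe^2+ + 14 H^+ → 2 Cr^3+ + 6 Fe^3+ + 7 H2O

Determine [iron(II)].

n(K2Cr2O7) = 0.01291 L × 0.5087 mol/L = 6.567 × 10^-3 mol
From the 6:1 mole ratio, n(Fe2+) = 6/1 × 6.567 × 10^-3 = 0.03940 mol
[Fe2+] = 0.03940 mol / 0.02476 L = 1.591 mol/L

1.591 mol/L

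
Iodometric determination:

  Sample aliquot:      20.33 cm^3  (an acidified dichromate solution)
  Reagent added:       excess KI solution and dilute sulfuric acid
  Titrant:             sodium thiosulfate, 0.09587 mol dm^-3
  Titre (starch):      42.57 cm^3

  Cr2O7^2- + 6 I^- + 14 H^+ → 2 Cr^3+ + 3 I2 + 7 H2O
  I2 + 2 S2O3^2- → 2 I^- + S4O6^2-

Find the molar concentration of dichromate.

0.03346 mol/L

n(S2O3^2-) = 0.04257 × 0.09587 = 4.081 × 10^-3 mol
n(I2) = n(S2O3^2-)/2 = 2.041 × 10^-3 mol
From the 1:3 ratio, n(Cr2O7^2-) in the aliquot = 1/3 × 2.041 × 10^-3 = 6.802 × 10^-4 mol
[Cr2O7^2-] = 6.802 × 10^-4 / 0.02033 = 0.03346 mol/L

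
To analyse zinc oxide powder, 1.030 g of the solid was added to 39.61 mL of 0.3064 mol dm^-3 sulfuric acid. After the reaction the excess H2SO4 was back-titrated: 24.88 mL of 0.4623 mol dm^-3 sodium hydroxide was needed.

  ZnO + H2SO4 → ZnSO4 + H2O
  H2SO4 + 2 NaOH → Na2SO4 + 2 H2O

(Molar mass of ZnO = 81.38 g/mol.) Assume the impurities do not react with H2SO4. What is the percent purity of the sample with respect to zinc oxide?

50.45 %

n(H2SO4) added = 0.03961 × 0.3064 = 0.01214 mol
n(NaOH) used in back-titration = 0.02488 × 0.4623 = 0.01150 mol
From the 1:2 ratio, n(H2SO4) left over = 1/2 × 0.01150 = 5.751 × 10^-3 mol
n(H2SO4) consumed by analyte = 0.01214 − 5.751 × 10^-3 = 6.385 × 10^-3 mol
n(ZnO) = 6.385 × 10^-3 mol (1:1 ratio)
mass of ZnO = 6.385 × 10^-3 × 81.38 = 0.5197 g
% ZnO = 0.5197 / 1.030 × 100 = 50.45 %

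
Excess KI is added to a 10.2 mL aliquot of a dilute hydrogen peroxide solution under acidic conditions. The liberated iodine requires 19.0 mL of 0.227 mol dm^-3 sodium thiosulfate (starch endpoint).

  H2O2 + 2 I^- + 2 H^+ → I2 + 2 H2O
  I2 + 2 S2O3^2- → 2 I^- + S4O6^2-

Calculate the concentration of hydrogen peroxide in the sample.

n(S2O3^2-) = 0.0190 × 0.227 = 4.31 × 10^-3 mol
n(I2) = n(S2O3^2-)/2 = 2.16 × 10^-3 mol
n(H2O2) in the aliquot = 2.16 × 10^-3 mol (1:1 ratio)
[H2O2] = 2.16 × 10^-3 / 0.0102 = 0.211 mol/L

0.211 mol/L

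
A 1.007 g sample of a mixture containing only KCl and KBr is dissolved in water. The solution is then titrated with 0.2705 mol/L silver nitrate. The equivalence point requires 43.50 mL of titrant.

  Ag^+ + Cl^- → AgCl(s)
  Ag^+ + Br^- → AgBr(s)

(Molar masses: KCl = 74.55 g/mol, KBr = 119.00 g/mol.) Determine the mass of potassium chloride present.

n(AgNO3) = 0.04350 × 0.2705 = 0.01177 mol
Let x = n(KCl), y = n(KBr).
Titrant: 1x + 1y = 0.01177;  mass: 74.55x + 119.00y = 1.007
Solving, x = 8.847 × 10^-3 mol, y = 2.920 × 10^-3 mol
mass of KCl = 8.847 × 10^-3 × 74.55 = 0.6595 g

0.6595 g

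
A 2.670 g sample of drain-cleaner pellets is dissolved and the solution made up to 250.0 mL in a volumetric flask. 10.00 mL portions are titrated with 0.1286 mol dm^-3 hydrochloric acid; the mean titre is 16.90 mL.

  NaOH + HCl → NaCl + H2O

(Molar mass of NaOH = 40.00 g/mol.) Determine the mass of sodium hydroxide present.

2.173 g

n(HCl) per titration = 0.01690 × 0.1286 = 2.173 × 10^-3 mol
n(NaOH) in each aliquot = 2.173 × 10^-3 mol (1:1 ratio)
n(NaOH) in the whole flask = 2.173 × 10^-3 × 250.0/10.00 = 0.05433 mol
mass of NaOH = 0.05433 × 40.00 = 2.173 g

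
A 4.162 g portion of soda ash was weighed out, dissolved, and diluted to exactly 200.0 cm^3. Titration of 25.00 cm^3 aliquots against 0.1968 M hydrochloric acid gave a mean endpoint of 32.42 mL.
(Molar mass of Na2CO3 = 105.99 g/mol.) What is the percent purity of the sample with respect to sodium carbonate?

64.99 %

Na2CO3 + 2 HCl → 2 NaCl + H2O + CO2
n(HCl) per titration = 0.03242 × 0.1968 = 6.380 × 10^-3 mol
From the 1:2 ratio, n(Na2CO3) in each aliquot = 1/2 × 6.380 × 10^-3 = 3.190 × 10^-3 mol
n(Na2CO3) in the whole flask = 3.190 × 10^-3 × 200.0/25.00 = 0.02552 mol
mass of Na2CO3 = 0.02552 × 105.99 = 2.705 g
% Na2CO3 = 2.705 / 4.162 × 100 = 64.99 %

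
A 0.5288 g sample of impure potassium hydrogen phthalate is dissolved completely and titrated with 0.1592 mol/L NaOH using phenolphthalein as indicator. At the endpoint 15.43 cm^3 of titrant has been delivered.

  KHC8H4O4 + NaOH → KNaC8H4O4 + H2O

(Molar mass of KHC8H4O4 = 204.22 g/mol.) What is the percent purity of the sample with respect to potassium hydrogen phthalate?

94.87 %

n(NaOH) = 0.01543 L × 0.1592 mol/L = 2.456 × 10^-3 mol
n(KHC8H4O4) = 2.456 × 10^-3 mol (1:1 ratio)
mass of KHC8H4O4 = 2.456 × 10^-3 × 204.22 g/mol = 0.5017 g
% KHC8H4O4 = 0.5017 / 0.5288 × 100 = 94.87 %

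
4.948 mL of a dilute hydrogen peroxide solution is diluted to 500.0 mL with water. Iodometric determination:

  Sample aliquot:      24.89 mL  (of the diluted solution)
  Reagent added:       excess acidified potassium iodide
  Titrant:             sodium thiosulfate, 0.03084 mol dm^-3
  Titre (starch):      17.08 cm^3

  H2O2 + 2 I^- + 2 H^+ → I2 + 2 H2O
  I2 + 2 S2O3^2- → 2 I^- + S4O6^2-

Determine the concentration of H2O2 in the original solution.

n(S2O3^2-) = 0.01708 × 0.03084 = 5.267 × 10^-4 mol
n(I2) = n(S2O3^2-)/2 = 2.634 × 10^-4 mol
n(H2O2) in the aliquot = 2.634 × 10^-4 mol (1:1 ratio)
[H2O2]_dilute = 2.634 × 10^-4 / 0.02489 = 0.01058 mol/L
[H2O2]_original = 0.01058 × 500.0/4.948 = 1.069 mol/L

1.069 mol/L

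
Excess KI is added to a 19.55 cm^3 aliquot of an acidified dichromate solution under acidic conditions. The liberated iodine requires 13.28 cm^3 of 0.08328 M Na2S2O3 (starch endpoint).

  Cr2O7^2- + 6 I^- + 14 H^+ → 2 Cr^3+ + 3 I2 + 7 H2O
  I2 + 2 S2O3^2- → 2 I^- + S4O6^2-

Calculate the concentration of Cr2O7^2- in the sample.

0.009428 M

n(S2O3^2-) = 0.01328 × 0.08328 = 1.106 × 10^-3 mol
n(I2) = n(S2O3^2-)/2 = 5.530 × 10^-4 mol
From the 1:3 ratio, n(Cr2O7^2-) in the aliquot = 1/3 × 5.530 × 10^-4 = 1.843 × 10^-4 mol
[Cr2O7^2-] = 1.843 × 10^-4 / 0.01955 = 0.009428 mol/L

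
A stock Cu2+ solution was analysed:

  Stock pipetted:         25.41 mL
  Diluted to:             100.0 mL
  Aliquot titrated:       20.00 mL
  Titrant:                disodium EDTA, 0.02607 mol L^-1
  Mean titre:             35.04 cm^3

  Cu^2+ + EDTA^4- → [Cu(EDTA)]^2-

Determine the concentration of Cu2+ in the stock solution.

0.1798 mol/L

n(EDTA) = 0.03504 × 0.02607 = 9.135 × 10^-4 mol
n(Cu2+) in the aliquot = 9.135 × 10^-4 mol (1:1 ratio)
[Cu2+]_dilute = 9.135 × 10^-4 / 0.02000 = 0.04567 mol/L
Dilution factor = 100.0 / 25.41 = 3.935
[Cu2+]_stock = 0.04567 × 3.935 = 0.1798 mol/L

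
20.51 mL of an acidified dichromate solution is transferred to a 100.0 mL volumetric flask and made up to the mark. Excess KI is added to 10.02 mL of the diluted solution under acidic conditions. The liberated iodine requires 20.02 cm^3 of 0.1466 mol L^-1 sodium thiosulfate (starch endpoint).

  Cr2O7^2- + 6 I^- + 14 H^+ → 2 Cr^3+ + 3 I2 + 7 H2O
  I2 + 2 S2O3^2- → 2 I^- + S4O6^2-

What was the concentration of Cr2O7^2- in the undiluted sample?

0.2380 mol/L

n(S2O3^2-) = 0.02002 × 0.1466 = 2.935 × 10^-3 mol
n(I2) = n(S2O3^2-)/2 = 1.467 × 10^-3 mol
From the 1:3 ratio, n(Cr2O7^2-) in the aliquot = 1/3 × 1.467 × 10^-3 = 4.892 × 10^-4 mol
[Cr2O7^2-]_dilute = 4.892 × 10^-4 / 0.01002 = 0.04882 mol/L
[Cr2O7^2-]_original = 0.04882 × 100.0/20.51 = 0.2380 mol/L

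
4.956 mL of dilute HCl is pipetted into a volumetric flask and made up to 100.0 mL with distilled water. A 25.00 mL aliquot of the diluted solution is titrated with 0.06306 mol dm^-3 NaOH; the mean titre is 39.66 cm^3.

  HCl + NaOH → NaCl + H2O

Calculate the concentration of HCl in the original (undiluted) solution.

2.019 mol/L

n(NaOH) = 0.03966 × 0.06306 = 2.501 × 10^-3 mol
n(HCl) in the aliquot = 2.501 × 10^-3 mol (1:1 ratio)
[HCl]_dilute = 2.501 × 10^-3 / 0.02500 = 0.1000 mol/L
Dilution factor = 100.0 / 4.956 = 20.18
[HCl]_stock = 0.1000 × 20.18 = 2.019 mol/L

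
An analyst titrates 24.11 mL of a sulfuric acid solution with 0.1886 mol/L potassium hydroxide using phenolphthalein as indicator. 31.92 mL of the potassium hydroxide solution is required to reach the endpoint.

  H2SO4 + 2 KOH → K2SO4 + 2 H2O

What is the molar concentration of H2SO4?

n(KOH) = 0.03192 L × 0.1886 mol/L = 6.020 × 10^-3 mol
From the 1:2 mole ratio, n(H2SO4) = 1/2 × 6.020 × 10^-3 = 3.010 × 10^-3 mol
[H2SO4] = 3.010 × 10^-3 mol / 0.02411 L = 0.1248 mol/L

0.1248 mol/L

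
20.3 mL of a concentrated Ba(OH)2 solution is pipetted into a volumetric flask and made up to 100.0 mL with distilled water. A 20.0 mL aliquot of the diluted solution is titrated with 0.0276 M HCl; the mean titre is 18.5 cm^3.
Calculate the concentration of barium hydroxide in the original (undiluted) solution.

Ba(OH)2 + 2 HCl → BaCl2 + 2 H2O
n(HCl) = 0.0185 × 0.0276 = 5.11 × 10^-4 mol
From the 1:2 ratio, n(Ba(OH)2) in the aliquot = 1/2 × 5.11 × 10^-4 = 2.55 × 10^-4 mol
[Ba(OH)2]_dilute = 2.55 × 10^-4 / 0.0200 = 0.0128 mol/L
Dilution factor = 100.0 / 20.3 = 4.926
[Ba(OH)2]_stock = 0.0128 × 4.926 = 0.0629 mol/L

0.0629 M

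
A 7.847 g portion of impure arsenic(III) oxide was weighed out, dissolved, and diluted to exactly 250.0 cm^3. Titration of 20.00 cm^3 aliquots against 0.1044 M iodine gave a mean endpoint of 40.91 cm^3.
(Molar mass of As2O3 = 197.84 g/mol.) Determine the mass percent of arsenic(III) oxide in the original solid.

67.30 %

As2O3 + 2 I2 + 2 H2O → As2O5 + 4 HI
n(I2) per titration = 0.04091 × 0.1044 = 4.271 × 10^-3 mol
From the 1:2 ratio, n(As2O3) in each aliquot = 1/2 × 4.271 × 10^-3 = 2.136 × 10^-3 mol
n(As2O3) in the whole flask = 2.136 × 10^-3 × 250.0/20.00 = 0.02669 mol
mass of As2O3 = 0.02669 × 197.84 = 5.281 g
% As2O3 = 5.281 / 7.847 × 100 = 67.30 %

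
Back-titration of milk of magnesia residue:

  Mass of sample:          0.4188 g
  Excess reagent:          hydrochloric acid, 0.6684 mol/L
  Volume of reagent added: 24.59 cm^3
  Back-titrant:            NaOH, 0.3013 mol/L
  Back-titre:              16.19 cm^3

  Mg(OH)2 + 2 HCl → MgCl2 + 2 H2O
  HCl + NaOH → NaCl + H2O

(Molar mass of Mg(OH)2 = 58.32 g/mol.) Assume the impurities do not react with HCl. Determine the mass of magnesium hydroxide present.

n(HCl) added = 0.02459 × 0.6684 = 0.01644 mol
n(NaOH) used in back-titration = 0.01619 × 0.3013 = 4.878 × 10^-3 mol
n(HCl) left over = 4.878 × 10^-3 mol (1:1 ratio)
n(HCl) consumed by analyte = 0.01644 − 4.878 × 10^-3 = 0.01156 mol
From the 1:2 ratio, n(Mg(OH)2) = 1/2 × 0.01156 = 5.779 × 10^-3 mol
mass of Mg(OH)2 = 5.779 × 10^-3 × 58.32 = 0.3370 g

0.3370 g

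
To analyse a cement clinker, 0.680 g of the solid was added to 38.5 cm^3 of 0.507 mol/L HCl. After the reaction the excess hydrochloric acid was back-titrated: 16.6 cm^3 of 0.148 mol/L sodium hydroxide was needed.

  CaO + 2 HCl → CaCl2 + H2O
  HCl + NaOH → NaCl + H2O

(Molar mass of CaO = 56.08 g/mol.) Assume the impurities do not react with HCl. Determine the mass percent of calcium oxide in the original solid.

n(HCl) added = 0.0385 × 0.507 = 0.0195 mol
n(NaOH) used in back-titration = 0.0166 × 0.148 = 2.46 × 10^-3 mol
n(HCl) left over = 2.46 × 10^-3 mol (1:1 ratio)
n(HCl) consumed by analyte = 0.0195 − 2.46 × 10^-3 = 0.0171 mol
From the 1:2 ratio, n(CaO) = 1/2 × 0.0171 = 8.53 × 10^-3 mol
mass of CaO = 8.53 × 10^-3 × 56.08 = 0.478 g
% CaO = 0.478 / 0.680 × 100 = 70.4 %

70.4 %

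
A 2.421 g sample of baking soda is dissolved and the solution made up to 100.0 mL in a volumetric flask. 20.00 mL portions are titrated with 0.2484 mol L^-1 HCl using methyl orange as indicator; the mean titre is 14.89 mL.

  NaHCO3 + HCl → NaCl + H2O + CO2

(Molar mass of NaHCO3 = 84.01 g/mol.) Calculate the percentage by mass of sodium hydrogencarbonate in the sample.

n(HCl) per titration = 0.01489 × 0.2484 = 3.699 × 10^-3 mol
n(NaHCO3) in each aliquot = 3.699 × 10^-3 mol (1:1 ratio)
n(NaHCO3) in the whole flask = 3.699 × 10^-3 × 100.0/20.00 = 0.01849 mol
mass of NaHCO3 = 0.01849 × 84.01 = 1.554 g
% NaHCO3 = 1.554 / 2.421 × 100 = 64.17 %

64.17 %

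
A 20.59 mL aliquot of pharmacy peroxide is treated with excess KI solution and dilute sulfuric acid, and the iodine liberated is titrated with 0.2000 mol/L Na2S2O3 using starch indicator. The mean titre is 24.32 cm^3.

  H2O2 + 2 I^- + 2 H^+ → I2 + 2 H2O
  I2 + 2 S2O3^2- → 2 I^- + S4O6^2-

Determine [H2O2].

0.1181 mol/L

n(S2O3^2-) = 0.02432 × 0.2000 = 4.864 × 10^-3 mol
n(I2) = n(S2O3^2-)/2 = 2.432 × 10^-3 mol
n(H2O2) in the aliquot = 2.432 × 10^-3 mol (1:1 ratio)
[H2O2] = 2.432 × 10^-3 / 0.02059 = 0.1181 mol/L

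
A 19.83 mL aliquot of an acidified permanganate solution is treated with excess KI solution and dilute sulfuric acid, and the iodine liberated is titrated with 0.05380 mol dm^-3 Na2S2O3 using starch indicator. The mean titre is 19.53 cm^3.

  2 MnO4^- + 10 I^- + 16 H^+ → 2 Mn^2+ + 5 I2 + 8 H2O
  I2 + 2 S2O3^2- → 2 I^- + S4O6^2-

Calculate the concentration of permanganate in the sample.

0.01060 mol/L

n(S2O3^2-) = 0.01953 × 0.05380 = 1.051 × 10^-3 mol
n(I2) = n(S2O3^2-)/2 = 5.254 × 10^-4 mol
From the 2:5 ratio, n(MnO4^-) in the aliquot = 2/5 × 5.254 × 10^-4 = 2.101 × 10^-4 mol
[MnO4^-] = 2.101 × 10^-4 / 0.01983 = 0.01060 mol/L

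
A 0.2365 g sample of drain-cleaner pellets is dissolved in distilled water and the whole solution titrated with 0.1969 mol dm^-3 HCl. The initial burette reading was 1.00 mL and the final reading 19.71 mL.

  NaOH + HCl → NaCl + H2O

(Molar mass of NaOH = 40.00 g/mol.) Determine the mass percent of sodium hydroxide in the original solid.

n(HCl) = 0.01871 L × 0.1969 mol/L = 3.684 × 10^-3 mol
n(NaOH) = 3.684 × 10^-3 mol (1:1 ratio)
mass of NaOH = 3.684 × 10^-3 × 40.00 g/mol = 0.1474 g
% NaOH = 0.1474 / 0.2365 × 100 = 62.31 %

62.31 %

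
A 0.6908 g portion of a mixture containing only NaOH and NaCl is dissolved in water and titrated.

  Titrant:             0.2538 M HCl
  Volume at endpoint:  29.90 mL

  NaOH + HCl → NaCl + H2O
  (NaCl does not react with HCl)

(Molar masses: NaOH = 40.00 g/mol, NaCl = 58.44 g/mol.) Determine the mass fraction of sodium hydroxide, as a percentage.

n(HCl) = 0.02990 × 0.2538 = 7.589 × 10^-3 mol
Let x = n(NaOH), y = n(NaCl).
Titrant: 1x = 7.589 × 10^-3;  mass: 40.00x + 58.44y = 0.6908
Solving, x = 7.589 × 10^-3 mol, y = 6.627 × 10^-3 mol
mass of NaOH = 7.589 × 10^-3 × 40.00 = 0.3035 g
% NaOH = 0.3035 / 0.6908 × 100 = 43.94 %

43.94 %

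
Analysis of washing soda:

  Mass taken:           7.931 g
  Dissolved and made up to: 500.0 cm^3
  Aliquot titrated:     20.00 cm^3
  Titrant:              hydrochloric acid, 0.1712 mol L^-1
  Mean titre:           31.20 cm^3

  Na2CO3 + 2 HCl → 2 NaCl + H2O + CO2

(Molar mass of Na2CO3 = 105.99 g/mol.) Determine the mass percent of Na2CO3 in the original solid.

n(HCl) per titration = 0.03120 × 0.1712 = 5.341 × 10^-3 mol
From the 1:2 ratio, n(Na2CO3) in each aliquot = 1/2 × 5.341 × 10^-3 = 2.671 × 10^-3 mol
n(Na2CO3) in the whole flask = 2.671 × 10^-3 × 500.0/20.00 = 0.06677 mol
mass of Na2CO3 = 0.06677 × 105.99 = 7.077 g
% Na2CO3 = 7.077 / 7.931 × 100 = 89.23 %

89.23 %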